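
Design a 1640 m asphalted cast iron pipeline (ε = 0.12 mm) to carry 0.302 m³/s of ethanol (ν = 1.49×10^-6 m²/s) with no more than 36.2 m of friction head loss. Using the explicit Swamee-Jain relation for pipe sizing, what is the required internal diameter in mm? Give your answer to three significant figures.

D ≈ 360 mm

Swamee-Jain (Type III): D = 0.66·[ε^1.25·(LQ²/(gh_f))^4.75 + ν·Q^9.4·(L/(gh_f))^5.2]^0.04
LQ²/(gh_f) = 0.4212; L/(gh_f) = 4.618
Term 1 = ε^1.25·(…)^4.75 = 2.07×10^-7; Term 2 = ν·Q^9.4·(…)^5.2 = 5.50×10^-8
D = 0.66·(2.07×10^-7 + 5.50×10^-8)^0.04 = 0.3600 m = 360 mm
Check: V = 2.97 m/s, Re = 7.17×10^5, f = 0.01629, h_f = 33.3 m ≈ 36.2 m ✓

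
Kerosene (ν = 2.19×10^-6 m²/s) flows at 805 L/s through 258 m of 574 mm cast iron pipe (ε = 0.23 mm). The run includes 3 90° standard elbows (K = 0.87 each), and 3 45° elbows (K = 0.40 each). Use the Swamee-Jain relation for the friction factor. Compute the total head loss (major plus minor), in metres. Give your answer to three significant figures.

H_L ≈ 5.59 m

V = 4Q/(πD²) = 3.111 m/s; V²/2g = 0.4932 m
Re = 8.15×10^5, ε/D = 4.01×10^-4 → f = 0.01672 (Swamee-Jain)
Major: h_f = f(L/D)·V²/2g = 0.01672·449.5·0.4932 = 3.706 m
Minor: ΣK = 3.81; h_m = ΣK·V²/2g = 1.879 m
Total H_L = 3.706 + 1.879 = 5.585 m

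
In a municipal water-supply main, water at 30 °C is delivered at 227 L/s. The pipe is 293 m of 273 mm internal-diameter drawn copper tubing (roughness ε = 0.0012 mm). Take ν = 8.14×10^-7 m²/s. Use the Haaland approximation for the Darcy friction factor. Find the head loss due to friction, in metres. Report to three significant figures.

h_f ≈ 9.20 m

V = 4Q/(πD²) = 4·0.227/(π·0.273²) = 3.878 m/s
Re = VD/ν = 3.878·0.273/8.14×10^-7 = 1.30×10^6 → turbulent
ε/D = 0.0012/273 = 4.40×10^-6
Haaland: f = 0.01118
h_f = f(L/D)V²/(2g) = 0.01118·(293/0.273)·3.878²/(2·9.81) = 9.198 m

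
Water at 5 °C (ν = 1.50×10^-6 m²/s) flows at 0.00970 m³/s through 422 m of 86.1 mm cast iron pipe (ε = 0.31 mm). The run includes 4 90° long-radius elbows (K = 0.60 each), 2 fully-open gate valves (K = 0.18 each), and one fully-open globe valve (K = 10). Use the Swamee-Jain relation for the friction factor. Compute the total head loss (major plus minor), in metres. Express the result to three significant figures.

V = 4Q/(πD²) = 1.666 m/s; V²/2g = 0.1415 m
Re = 9.56×10^4, ε/D = 0.00360 → f = 0.02903 (Swamee-Jain)
Major: h_f = f(L/D)·V²/2g = 0.02903·4901·0.1415 = 20.13 m
Minor: ΣK = 12.8; h_m = ΣK·V²/2g = 1.805 m
Total H_L = 20.13 + 1.805 = 21.93 m

H_L ≈ 21.9 m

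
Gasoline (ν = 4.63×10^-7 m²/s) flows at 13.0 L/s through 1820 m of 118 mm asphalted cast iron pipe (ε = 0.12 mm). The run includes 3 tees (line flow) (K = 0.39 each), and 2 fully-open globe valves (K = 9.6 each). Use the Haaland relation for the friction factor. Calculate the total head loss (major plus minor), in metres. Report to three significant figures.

V = 4Q/(πD²) = 1.189 m/s; V²/2g = 0.07202 m
Re = 3.03×10^5, ε/D = 0.00102 → f = 0.02059 (Haaland)
Major: h_f = f(L/D)·V²/2g = 0.02059·15424·0.07202 = 22.87 m
Minor: ΣK = 20.4; h_m = ΣK·V²/2g = 1.467 m
Total H_L = 22.87 + 1.467 = 24.34 m

H_L ≈ 24.3 m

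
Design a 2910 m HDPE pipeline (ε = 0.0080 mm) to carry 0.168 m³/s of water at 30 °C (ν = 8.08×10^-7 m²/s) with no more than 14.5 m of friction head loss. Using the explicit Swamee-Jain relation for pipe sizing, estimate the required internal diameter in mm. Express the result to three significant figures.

D ≈ 362 mm

Swamee-Jain (Type III): D = 0.66·[ε^1.25·(LQ²/(gh_f))^4.75 + ν·Q^9.4·(L/(gh_f))^5.2]^0.04
LQ²/(gh_f) = 0.5774; L/(gh_f) = 20.46
Term 1 = ε^1.25·(…)^4.75 = 3.13×10^-8; Term 2 = ν·Q^9.4·(…)^5.2 = 2.77×10^-7
D = 0.66·(3.13×10^-8 + 2.77×10^-7)^0.04 = 0.3623 m = 362 mm
Check: V = 1.63 m/s, Re = 7.31×10^5, f = 0.01268, h_f = 13.8 m ≈ 14.5 m ✓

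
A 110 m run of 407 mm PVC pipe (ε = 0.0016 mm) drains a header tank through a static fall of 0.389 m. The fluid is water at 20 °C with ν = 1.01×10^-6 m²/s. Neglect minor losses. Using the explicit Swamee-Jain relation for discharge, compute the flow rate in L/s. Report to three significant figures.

Q ≈ 193 L/s

Swamee-Jain (Type II): Q = -0.965·√(gD⁵h_f/L)·ln[ε/(3.7D) + √(3.17ν²L/(gD³h_f))]
√(gD⁵h_f/L) = √(9.81·0.407⁵·0.389/110) = 0.01968
ε/(3.7D) = 1.06×10^-6; √(3.17ν²L/(gD³h_f)) = 3.72×10^-5
Q = -0.965·0.01968·ln(3.825×10^-5) = 0.1932 m³/s
Check: V = 1.49 m/s, Re = 5.98×10^5, f = 0.01275, h_f = 0.387 m ≈ 0.389 m ✓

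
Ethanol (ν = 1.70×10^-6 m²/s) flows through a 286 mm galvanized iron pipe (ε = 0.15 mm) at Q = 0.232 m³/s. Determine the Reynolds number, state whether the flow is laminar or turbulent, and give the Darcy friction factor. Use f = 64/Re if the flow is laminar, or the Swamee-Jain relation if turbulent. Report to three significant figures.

V = 4Q/(πD²) = 3.611 m/s
Re = VD/ν = 3.611·0.286/1.70×10^-6 = 6.08×10^5
Re > 4000 → turbulent; ε/D = 5.24×10^-4
Swamee-Jain: f = 0.01777

Re ≈ 6.08×10^5; turbulent; f ≈ 0.0178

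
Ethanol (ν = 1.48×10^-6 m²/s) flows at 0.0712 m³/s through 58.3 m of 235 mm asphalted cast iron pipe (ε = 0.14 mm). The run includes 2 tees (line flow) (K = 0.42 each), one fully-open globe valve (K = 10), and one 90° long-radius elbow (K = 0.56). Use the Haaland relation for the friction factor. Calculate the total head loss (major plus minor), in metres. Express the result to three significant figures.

V = 4Q/(πD²) = 1.642 m/s; V²/2g = 0.1373 m
Re = 2.61×10^5, ε/D = 5.96×10^-4 → f = 0.01877 (Haaland)
Major: h_f = f(L/D)·V²/2g = 0.01877·248.1·0.1373 = 0.6395 m
Minor: ΣK = 11.4; h_m = ΣK·V²/2g = 1.566 m
Total H_L = 0.6395 + 1.566 = 2.205 m

H_L ≈ 2.21 m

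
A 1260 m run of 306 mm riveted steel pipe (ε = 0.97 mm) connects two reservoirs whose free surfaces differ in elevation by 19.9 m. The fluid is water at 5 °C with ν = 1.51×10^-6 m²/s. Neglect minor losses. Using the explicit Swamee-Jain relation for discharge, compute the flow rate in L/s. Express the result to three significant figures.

Swamee-Jain (Type II): Q = -0.965·√(gD⁵h_f/L)·ln[ε/(3.7D) + √(3.17ν²L/(gD³h_f))]
√(gD⁵h_f/L) = √(9.81·0.306⁵·19.9/1260) = 0.02039
ε/(3.7D) = 8.57×10^-4; √(3.17ν²L/(gD³h_f)) = 4.04×10^-5
Q = -0.965·0.02039·ln(8.971×10^-4) = 0.1380 m³/s
Check: V = 1.88 m/s, Re = 3.80×10^5, f = 0.02705, h_f = 20.0 m ≈ 19.9 m ✓

Q ≈ 138 L/s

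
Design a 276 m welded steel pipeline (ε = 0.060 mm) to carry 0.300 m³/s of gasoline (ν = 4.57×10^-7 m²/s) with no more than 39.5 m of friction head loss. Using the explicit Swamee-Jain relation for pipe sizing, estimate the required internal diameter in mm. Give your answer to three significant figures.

D ≈ 242 mm

Swamee-Jain (Type III): D = 0.66·[ε^1.25·(LQ²/(gh_f))^4.75 + ν·Q^9.4·(L/(gh_f))^5.2]^0.04
LQ²/(gh_f) = 0.06410; L/(gh_f) = 0.7123
Term 1 = ε^1.25·(…)^4.75 = 1.14×10^-11; Term 2 = ν·Q^9.4·(…)^5.2 = 9.52×10^-13
D = 0.66·(1.14×10^-11 + 9.52×10^-13)^0.04 = 0.2416 m = 242 mm
Check: V = 6.54 m/s, Re = 3.46×10^6, f = 0.01468, h_f = 36.6 m ≈ 39.5 m ✓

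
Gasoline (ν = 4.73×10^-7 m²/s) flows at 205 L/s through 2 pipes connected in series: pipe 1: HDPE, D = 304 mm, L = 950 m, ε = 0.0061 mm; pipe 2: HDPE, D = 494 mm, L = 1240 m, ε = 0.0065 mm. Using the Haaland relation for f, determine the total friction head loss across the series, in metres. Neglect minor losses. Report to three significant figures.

Pipe 1: V = 2.824 m/s, Re = 1.82×10^6, ε/D = 2.01×10^-5, f = 0.01106, h_1 = f(L/D)V²/2g = 14.06 m
Pipe 2: V = 1.070 m/s, Re = 1.12×10^6, ε/D = 1.32×10^-5, f = 0.01163, h_2 = f(L/D)V²/2g = 1.703 m
Series → Q common, losses add: H = Σh = 15.76 m

H ≈ 15.8 m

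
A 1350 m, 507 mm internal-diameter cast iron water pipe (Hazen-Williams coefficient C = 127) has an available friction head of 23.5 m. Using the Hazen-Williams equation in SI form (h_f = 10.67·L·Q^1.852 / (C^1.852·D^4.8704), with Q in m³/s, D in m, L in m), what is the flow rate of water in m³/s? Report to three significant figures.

Q ≈ 0.665 m³/s

Rearranging: Q = [h_f·C^1.852·D^4.8704 / (10.67·L)]^(1/1.852)
Q = [23.5·127^1.852·0.507^4.8704 / (10.67·1350)]^0.540 = 0.6652 m³/s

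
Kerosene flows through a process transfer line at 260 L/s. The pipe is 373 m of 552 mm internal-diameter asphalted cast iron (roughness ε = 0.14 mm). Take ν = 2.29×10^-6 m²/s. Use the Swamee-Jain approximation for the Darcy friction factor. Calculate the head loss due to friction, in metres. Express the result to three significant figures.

V = 4Q/(πD²) = 4·0.260/(π·0.552²) = 1.086 m/s
Re = VD/ν = 1.086·0.552/2.29×10^-6 = 2.62×10^5 → turbulent
ε/D = 0.14/552 = 2.54×10^-4
Swamee-Jain: f = 0.01696
h_f = f(L/D)V²/(2g) = 0.01696·(373/0.552)·1.086²/(2·9.81) = 0.6896 m

h_f ≈ 0.690 m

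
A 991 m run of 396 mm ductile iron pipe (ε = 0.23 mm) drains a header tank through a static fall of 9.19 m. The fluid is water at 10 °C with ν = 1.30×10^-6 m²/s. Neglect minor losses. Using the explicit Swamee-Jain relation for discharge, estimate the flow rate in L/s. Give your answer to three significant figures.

Q ≈ 246 L/s

Swamee-Jain (Type II): Q = -0.965·√(gD⁵h_f/L)·ln[ε/(3.7D) + √(3.17ν²L/(gD³h_f))]
√(gD⁵h_f/L) = √(9.81·0.396⁵·9.19/991) = 0.02976
ε/(3.7D) = 1.57×10^-4; √(3.17ν²L/(gD³h_f)) = 3.08×10^-5
Q = -0.965·0.02976·ln(1.878×10^-4) = 0.2464 m³/s
Check: V = 2.00 m/s, Re = 6.10×10^5, f = 0.01811, h_f = 9.25 m ≈ 9.19 m ✓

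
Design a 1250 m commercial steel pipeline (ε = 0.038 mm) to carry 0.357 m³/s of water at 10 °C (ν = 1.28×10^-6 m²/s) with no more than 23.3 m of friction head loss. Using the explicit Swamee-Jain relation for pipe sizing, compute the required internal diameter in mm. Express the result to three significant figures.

D ≈ 381 mm

Swamee-Jain (Type III): D = 0.66·[ε^1.25·(LQ²/(gh_f))^4.75 + ν·Q^9.4·(L/(gh_f))^5.2]^0.04
LQ²/(gh_f) = 0.6970; L/(gh_f) = 5.469
Term 1 = ε^1.25·(…)^4.75 = 5.37×10^-7; Term 2 = ν·Q^9.4·(…)^5.2 = 5.49×10^-7
D = 0.66·(5.37×10^-7 + 5.49×10^-7)^0.04 = 0.3810 m = 381 mm
Check: V = 3.13 m/s, Re = 9.32×10^5, f = 0.01358, h_f = 22.3 m ≈ 23.3 m ✓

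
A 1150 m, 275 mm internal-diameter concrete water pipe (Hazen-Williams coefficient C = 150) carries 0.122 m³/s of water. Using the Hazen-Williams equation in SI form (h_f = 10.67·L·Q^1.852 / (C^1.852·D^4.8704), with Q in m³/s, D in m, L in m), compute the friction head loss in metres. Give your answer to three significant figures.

h_f ≈ 12.5 m

h_f = 10.67·1150·0.122^1.852 / (150^1.852·0.275^4.8704) = 12.51 m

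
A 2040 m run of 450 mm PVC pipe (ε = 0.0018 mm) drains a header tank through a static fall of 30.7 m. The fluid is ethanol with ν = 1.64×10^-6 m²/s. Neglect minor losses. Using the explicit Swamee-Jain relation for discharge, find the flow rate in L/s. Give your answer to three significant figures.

Q ≈ 531 L/s

Swamee-Jain (Type II): Q = -0.965·√(gD⁵h_f/L)·ln[ε/(3.7D) + √(3.17ν²L/(gD³h_f))]
√(gD⁵h_f/L) = √(9.81·0.450⁵·30.7/2040) = 0.05219
ε/(3.7D) = 1.08×10^-6; √(3.17ν²L/(gD³h_f)) = 2.52×10^-5
Q = -0.965·0.05219·ln(2.626×10^-5) = 0.5313 m³/s
Check: V = 3.34 m/s, Re = 9.17×10^5, f = 0.01187, h_f = 30.6 m ≈ 30.7 m ✓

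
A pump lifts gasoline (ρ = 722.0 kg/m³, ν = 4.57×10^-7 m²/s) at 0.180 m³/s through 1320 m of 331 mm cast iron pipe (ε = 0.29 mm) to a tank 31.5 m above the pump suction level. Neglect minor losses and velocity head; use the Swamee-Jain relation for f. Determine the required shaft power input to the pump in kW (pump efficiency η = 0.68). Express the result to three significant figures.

P_shaft ≈ 91.3 kW

V = 4Q/(πD²) = 2.092 m/s; Re = 1.52×10^6; ε/D = 8.76×10^-4; f = 0.01931
h_f = f(L/D)V²/2g = 17.18 m
Total head H = z + h_f = 31.5 + 17.18 = 48.68 m
P_hyd = ρgQH = 722.0·9.81·0.180·48.68 = 62.06 kW
P_shaft = P_hyd/η = 62.06/0.68 = 91.27 kW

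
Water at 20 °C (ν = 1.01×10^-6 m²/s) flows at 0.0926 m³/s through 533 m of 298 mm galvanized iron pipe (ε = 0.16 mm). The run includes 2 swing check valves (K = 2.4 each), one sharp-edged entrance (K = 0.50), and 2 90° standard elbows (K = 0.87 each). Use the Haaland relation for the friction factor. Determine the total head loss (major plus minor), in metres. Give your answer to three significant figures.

H_L ≈ 3.53 m

V = 4Q/(πD²) = 1.328 m/s; V²/2g = 0.08984 m
Re = 3.92×10^5, ε/D = 5.37×10^-4 → f = 0.01801 (Haaland)
Major: h_f = f(L/D)·V²/2g = 0.01801·1789·0.08984 = 2.894 m
Minor: ΣK = 7.04; h_m = ΣK·V²/2g = 0.6325 m
Total H_L = 2.894 + 0.6325 = 3.527 m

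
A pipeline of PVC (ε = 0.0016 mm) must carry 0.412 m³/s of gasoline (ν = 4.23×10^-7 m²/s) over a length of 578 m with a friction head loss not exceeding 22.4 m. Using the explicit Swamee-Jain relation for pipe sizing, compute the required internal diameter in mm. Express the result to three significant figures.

D ≈ 322 mm

Swamee-Jain (Type III): D = 0.66·[ε^1.25·(LQ²/(gh_f))^4.75 + ν·Q^9.4·(L/(gh_f))^5.2]^0.04
LQ²/(gh_f) = 0.4465; L/(gh_f) = 2.630
Term 1 = ε^1.25·(…)^4.75 = 1.24×10^-9; Term 2 = ν·Q^9.4·(…)^5.2 = 1.55×10^-8
D = 0.66·(1.24×10^-9 + 1.55×10^-8)^0.04 = 0.3225 m = 322 mm
Check: V = 5.04 m/s, Re = 3.85×10^6, f = 0.009652, h_f = 22.4 m ≈ 22.4 m ✓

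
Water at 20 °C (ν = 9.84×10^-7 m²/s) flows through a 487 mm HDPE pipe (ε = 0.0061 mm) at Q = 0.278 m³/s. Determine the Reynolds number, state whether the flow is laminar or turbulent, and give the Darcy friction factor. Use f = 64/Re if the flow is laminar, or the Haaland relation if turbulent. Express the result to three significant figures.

V = 4Q/(πD²) = 1.492 m/s
Re = VD/ν = 1.492·0.487/9.84×10^-7 = 7.39×10^5
Re > 4000 → turbulent; ε/D = 1.25×10^-5
Haaland: f = 0.01239

Re ≈ 7.39×10^5; turbulent; f ≈ 0.0124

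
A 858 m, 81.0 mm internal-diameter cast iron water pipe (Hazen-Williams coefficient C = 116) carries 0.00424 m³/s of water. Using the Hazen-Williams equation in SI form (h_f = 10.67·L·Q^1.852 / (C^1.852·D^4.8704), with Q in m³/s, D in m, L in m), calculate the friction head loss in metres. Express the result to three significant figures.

h_f ≈ 11.5 m

h_f = 10.67·858·0.00424^1.852 / (116^1.852·0.0810^4.8704) = 11.49 m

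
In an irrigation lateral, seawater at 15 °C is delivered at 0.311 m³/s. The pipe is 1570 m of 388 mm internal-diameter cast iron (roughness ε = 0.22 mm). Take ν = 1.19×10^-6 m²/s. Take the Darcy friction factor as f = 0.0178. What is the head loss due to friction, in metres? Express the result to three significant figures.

h_f ≈ 25.4 m

V = 4Q/(πD²) = 4·0.311/(π·0.388²) = 2.630 m/s
h_f = f(L/D)V²/(2g) = 0.01780·(1570/0.388)·2.630²/(2·9.81) = 25.40 m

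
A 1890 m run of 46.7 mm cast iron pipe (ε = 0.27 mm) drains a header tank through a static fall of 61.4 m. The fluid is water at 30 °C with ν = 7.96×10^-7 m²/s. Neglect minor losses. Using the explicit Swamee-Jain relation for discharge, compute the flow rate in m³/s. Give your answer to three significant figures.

Swamee-Jain (Type II): Q = -0.965·√(gD⁵h_f/L)·ln[ε/(3.7D) + √(3.17ν²L/(gD³h_f))]
√(gD⁵h_f/L) = √(9.81·0.0467⁵·61.4/1890) = 2.661×10^-4
ε/(3.7D) = 0.00156; √(3.17ν²L/(gD³h_f)) = 2.49×10^-4
Q = -0.965·2.661×10^-4·ln(0.001811) = 0.001621 m³/s
Check: V = 0.946 m/s, Re = 5.55×10^4, f = 0.03359, h_f = 62.1 m ≈ 61.4 m ✓

Q ≈ 0.00162 m³/s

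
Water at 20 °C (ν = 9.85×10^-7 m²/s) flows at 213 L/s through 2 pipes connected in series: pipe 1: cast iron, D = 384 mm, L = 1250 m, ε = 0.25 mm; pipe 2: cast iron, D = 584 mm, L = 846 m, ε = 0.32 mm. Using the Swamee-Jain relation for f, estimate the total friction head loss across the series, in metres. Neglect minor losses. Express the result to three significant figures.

Pipe 1: V = 1.839 m/s, Re = 7.17×10^5, ε/D = 6.51×10^-4, f = 0.01842, h_1 = f(L/D)V²/2g = 10.34 m
Pipe 2: V = 0.7952 m/s, Re = 4.71×10^5, ε/D = 5.48×10^-4, f = 0.01812, h_2 = f(L/D)V²/2g = 0.8460 m
Series → Q common, losses add: H = Σh = 11.18 m

H ≈ 11.2 m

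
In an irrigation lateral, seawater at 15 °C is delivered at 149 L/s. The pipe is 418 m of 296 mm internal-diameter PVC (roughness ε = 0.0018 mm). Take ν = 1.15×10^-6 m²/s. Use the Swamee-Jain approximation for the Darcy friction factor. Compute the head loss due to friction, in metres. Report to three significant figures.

h_f ≈ 4.37 m

V = 4Q/(πD²) = 4·0.149/(π·0.296²) = 2.165 m/s
Re = VD/ν = 2.165·0.296/1.15×10^-6 = 5.57×10^5 → turbulent
ε/D = 0.0018/296 = 6.08×10^-6
Swamee-Jain: f = 0.01295
h_f = f(L/D)V²/(2g) = 0.01295·(418/0.296)·2.165²/(2·9.81) = 4.368 m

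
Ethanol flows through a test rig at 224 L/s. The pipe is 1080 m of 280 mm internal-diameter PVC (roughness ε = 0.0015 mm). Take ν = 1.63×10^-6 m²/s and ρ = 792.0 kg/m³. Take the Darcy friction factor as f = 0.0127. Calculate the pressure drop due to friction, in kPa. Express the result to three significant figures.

Δp ≈ 257 kPa

V = 4Q/(πD²) = 4·0.224/(π·0.280²) = 3.638 m/s
h_f = f(L/D)V²/(2g) = 0.01270·(1080/0.280)·3.638²/(2·9.81) = 33.04 m
Δp = ρg·h_f = 792.0·9.81·33.04 = 256.7 kPa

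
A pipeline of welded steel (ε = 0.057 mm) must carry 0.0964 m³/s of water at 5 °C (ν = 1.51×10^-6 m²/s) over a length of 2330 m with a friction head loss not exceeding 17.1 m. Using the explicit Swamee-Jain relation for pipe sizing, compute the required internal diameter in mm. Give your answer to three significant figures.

Swamee-Jain (Type III): D = 0.66·[ε^1.25·(LQ²/(gh_f))^4.75 + ν·Q^9.4·(L/(gh_f))^5.2]^0.04
LQ²/(gh_f) = 0.1291; L/(gh_f) = 13.89
Term 1 = ε^1.25·(…)^4.75 = 2.96×10^-10; Term 2 = ν·Q^9.4·(…)^5.2 = 3.73×10^-10
D = 0.66·(2.96×10^-10 + 3.73×10^-10)^0.04 = 0.2835 m = 283 mm
Check: V = 1.53 m/s, Re = 2.87×10^5, f = 0.01640, h_f = 16.0 m ≈ 17.1 m ✓

D ≈ 283 mm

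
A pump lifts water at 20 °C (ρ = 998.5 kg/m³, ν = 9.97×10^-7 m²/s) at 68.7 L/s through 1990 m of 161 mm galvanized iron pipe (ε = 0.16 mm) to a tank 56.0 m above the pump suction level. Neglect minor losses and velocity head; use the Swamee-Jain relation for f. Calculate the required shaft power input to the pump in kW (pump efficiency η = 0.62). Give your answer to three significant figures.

V = 4Q/(πD²) = 3.375 m/s; Re = 5.45×10^5; ε/D = 9.94×10^-4; f = 0.02028
h_f = f(L/D)V²/2g = 145.5 m
Total head H = z + h_f = 56.0 + 145.5 = 201.5 m
P_hyd = ρgQH = 998.5·9.81·0.0687·201.5 = 135.6 kW
P_shaft = P_hyd/η = 135.6/0.62 = 218.7 kW

P_shaft ≈ 219 kW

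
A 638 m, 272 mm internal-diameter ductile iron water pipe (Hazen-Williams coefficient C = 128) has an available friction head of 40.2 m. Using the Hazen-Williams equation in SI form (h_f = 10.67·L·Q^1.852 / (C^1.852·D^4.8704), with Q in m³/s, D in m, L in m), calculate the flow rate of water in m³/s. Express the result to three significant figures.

Q ≈ 0.261 m³/s

Rearranging: Q = [h_f·C^1.852·D^4.8704 / (10.67·L)]^(1/1.852)
Q = [40.2·128^1.852·0.272^4.8704 / (10.67·638)]^0.540 = 0.2611 m³/s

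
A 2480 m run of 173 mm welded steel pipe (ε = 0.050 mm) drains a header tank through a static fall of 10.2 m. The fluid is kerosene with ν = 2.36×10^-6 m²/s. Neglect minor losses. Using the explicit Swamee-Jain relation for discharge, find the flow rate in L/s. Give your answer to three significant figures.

Swamee-Jain (Type II): Q = -0.965·√(gD⁵h_f/L)·ln[ε/(3.7D) + √(3.17ν²L/(gD³h_f))]
√(gD⁵h_f/L) = √(9.81·0.173⁵·10.2/2480) = 0.002500
ε/(3.7D) = 7.81×10^-5; √(3.17ν²L/(gD³h_f)) = 2.91×10^-4
Q = -0.965·0.002500·ln(3.688×10^-4) = 0.01907 m³/s
Check: V = 0.811 m/s, Re = 5.95×10^4, f = 0.02120, h_f = 10.2 m ≈ 10.2 m ✓

Q ≈ 19.1 L/s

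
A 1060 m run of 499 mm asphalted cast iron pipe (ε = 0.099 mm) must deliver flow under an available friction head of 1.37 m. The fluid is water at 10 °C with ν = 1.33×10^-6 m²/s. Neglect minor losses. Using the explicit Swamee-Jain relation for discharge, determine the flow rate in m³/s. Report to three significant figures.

Q ≈ 0.174 m³/s

Swamee-Jain (Type II): Q = -0.965·√(gD⁵h_f/L)·ln[ε/(3.7D) + √(3.17ν²L/(gD³h_f))]
√(gD⁵h_f/L) = √(9.81·0.499⁵·1.37/1060) = 0.01981
ε/(3.7D) = 5.36×10^-5; √(3.17ν²L/(gD³h_f)) = 5.97×10^-5
Q = -0.965·0.01981·ln(1.133×10^-4) = 0.1737 m³/s
Check: V = 0.888 m/s, Re = 3.33×10^5, f = 0.01611, h_f = 1.38 m ≈ 1.37 m ✓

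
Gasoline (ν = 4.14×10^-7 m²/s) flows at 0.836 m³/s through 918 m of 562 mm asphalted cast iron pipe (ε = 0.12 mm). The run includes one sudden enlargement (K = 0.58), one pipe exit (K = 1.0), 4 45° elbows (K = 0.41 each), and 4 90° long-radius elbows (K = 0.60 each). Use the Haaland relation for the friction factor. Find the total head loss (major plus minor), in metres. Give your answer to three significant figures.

H_L ≈ 16.6 m

V = 4Q/(πD²) = 3.370 m/s; V²/2g = 0.5789 m
Re = 4.57×10^6, ε/D = 2.14×10^-4 → f = 0.01413 (Haaland)
Major: h_f = f(L/D)·V²/2g = 0.01413·1633·0.5789 = 13.36 m
Minor: ΣK = 5.62; h_m = ΣK·V²/2g = 3.253 m
Total H_L = 13.36 + 3.253 = 16.62 m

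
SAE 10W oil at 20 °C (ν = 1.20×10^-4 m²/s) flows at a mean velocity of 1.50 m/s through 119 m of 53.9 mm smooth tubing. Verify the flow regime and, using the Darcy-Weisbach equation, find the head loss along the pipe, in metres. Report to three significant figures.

h_f ≈ 24.1 m

Re = VD/ν = 1.50·0.05390/1.20×10^-4 = 674 → laminar (Re < 2300)
f = 64/Re = 0.09499
h_f = f(L/D)V²/(2g) = 0.09499·(119/0.05390)·1.50²/(2·9.81) = 24.05 m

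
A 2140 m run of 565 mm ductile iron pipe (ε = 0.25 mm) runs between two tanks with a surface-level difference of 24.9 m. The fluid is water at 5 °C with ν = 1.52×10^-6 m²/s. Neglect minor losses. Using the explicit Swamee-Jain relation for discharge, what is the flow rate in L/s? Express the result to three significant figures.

Swamee-Jain (Type II): Q = -0.965·√(gD⁵h_f/L)·ln[ε/(3.7D) + √(3.17ν²L/(gD³h_f))]
√(gD⁵h_f/L) = √(9.81·0.565⁵·24.9/2140) = 0.08107
ε/(3.7D) = 1.20×10^-4; √(3.17ν²L/(gD³h_f)) = 1.89×10^-5
Q = -0.965·0.08107·ln(1.384×10^-4) = 0.6951 m³/s
Check: V = 2.77 m/s, Re = 1.03×10^6, f = 0.01688, h_f = 25.0 m ≈ 24.9 m ✓

Q ≈ 695 L/s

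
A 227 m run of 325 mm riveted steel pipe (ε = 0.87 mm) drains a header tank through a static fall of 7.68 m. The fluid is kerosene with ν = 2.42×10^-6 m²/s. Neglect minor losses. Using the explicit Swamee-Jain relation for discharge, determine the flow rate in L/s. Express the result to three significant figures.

Q ≈ 240 L/s

Swamee-Jain (Type II): Q = -0.965·√(gD⁵h_f/L)·ln[ε/(3.7D) + √(3.17ν²L/(gD³h_f))]
√(gD⁵h_f/L) = √(9.81·0.325⁵·7.68/227) = 0.03469
ε/(3.7D) = 7.23×10^-4; √(3.17ν²L/(gD³h_f)) = 4.04×10^-5
Q = -0.965·0.03469·ln(7.639×10^-4) = 0.2403 m³/s
Check: V = 2.90 m/s, Re = 3.89×10^5, f = 0.02585, h_f = 7.72 m ≈ 7.68 m ✓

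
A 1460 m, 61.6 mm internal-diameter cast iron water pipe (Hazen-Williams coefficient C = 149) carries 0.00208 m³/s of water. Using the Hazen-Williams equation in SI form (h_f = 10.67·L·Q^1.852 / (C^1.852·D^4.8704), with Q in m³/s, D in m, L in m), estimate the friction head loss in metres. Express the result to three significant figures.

h_f ≈ 12.5 m

h_f = 10.67·1460·0.00208^1.852 / (149^1.852·0.0616^4.8704) = 12.48 m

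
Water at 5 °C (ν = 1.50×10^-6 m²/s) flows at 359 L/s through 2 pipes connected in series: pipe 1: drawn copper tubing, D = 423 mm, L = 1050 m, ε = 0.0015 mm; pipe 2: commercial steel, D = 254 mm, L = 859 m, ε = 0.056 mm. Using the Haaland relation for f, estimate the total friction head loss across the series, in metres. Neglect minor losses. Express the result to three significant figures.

Pipe 1: V = 2.555 m/s, Re = 7.20×10^5, ε/D = 3.55×10^-6, f = 0.01230, h_1 = f(L/D)V²/2g = 10.16 m
Pipe 2: V = 7.085 m/s, Re = 1.20×10^6, ε/D = 2.20×10^-4, f = 0.01470, h_2 = f(L/D)V²/2g = 127.2 m
Series → Q common, losses add: H = Σh = 137.4 m

H ≈ 137 m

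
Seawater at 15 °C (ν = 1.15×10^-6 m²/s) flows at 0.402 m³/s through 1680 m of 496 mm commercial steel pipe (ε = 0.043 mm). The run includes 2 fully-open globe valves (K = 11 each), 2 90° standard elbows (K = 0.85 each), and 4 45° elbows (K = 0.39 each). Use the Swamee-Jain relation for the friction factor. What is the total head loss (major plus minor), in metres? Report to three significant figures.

V = 4Q/(πD²) = 2.081 m/s; V²/2g = 0.2206 m
Re = 8.97×10^5, ε/D = 8.67×10^-5 → f = 0.01344 (Swamee-Jain)
Major: h_f = f(L/D)·V²/2g = 0.01344·3387·0.2206 = 10.04 m
Minor: ΣK = 25.3; h_m = ΣK·V²/2g = 5.573 m
Total H_L = 10.04 + 5.573 = 15.61 m

H_L ≈ 15.6 m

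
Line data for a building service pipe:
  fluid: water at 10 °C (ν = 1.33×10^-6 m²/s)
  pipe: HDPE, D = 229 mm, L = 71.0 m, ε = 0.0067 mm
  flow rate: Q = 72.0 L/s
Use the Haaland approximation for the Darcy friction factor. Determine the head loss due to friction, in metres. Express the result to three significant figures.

h_f ≈ 0.704 m

V = 4Q/(πD²) = 4·0.0720/(π·0.229²) = 1.748 m/s
Re = VD/ν = 1.748·0.229/1.33×10^-6 = 3.01×10^5 → turbulent
ε/D = 0.0067/229 = 2.93×10^-5
Haaland: f = 0.01458
h_f = f(L/D)V²/(2g) = 0.01458·(71.0/0.229)·1.748²/(2·9.81) = 0.7043 m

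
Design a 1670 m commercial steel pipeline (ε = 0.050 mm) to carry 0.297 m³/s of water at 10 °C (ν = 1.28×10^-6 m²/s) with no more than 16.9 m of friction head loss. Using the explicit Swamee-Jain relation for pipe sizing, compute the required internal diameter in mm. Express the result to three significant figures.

Swamee-Jain (Type III): D = 0.66·[ε^1.25·(LQ²/(gh_f))^4.75 + ν·Q^9.4·(L/(gh_f))^5.2]^0.04
LQ²/(gh_f) = 0.8885; L/(gh_f) = 10.07
Term 1 = ε^1.25·(…)^4.75 = 2.40×10^-6; Term 2 = ν·Q^9.4·(…)^5.2 = 2.33×10^-6
D = 0.66·(2.40×10^-6 + 2.33×10^-6)^0.04 = 0.4041 m = 404 mm
Check: V = 2.32 m/s, Re = 7.31×10^5, f = 0.01420, h_f = 16.0 m ≈ 16.9 m ✓

D ≈ 404 mm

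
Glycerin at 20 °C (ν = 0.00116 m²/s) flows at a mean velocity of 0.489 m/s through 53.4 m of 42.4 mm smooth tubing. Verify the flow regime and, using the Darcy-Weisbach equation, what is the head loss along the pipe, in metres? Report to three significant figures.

Re = VD/ν = 0.489·0.04240/0.00116 = 17.9 → laminar (Re < 2300)
f = 64/Re = 3.581
h_f = f(L/D)V²/(2g) = 3.581·(53.4/0.04240)·0.489²/(2·9.81) = 54.96 m

h_f ≈ 55.0 m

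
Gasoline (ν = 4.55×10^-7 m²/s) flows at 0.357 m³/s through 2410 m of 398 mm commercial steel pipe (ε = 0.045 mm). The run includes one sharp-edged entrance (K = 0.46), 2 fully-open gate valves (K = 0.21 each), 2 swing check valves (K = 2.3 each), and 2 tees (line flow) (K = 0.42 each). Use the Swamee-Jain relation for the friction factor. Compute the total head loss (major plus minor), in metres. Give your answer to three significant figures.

V = 4Q/(πD²) = 2.870 m/s; V²/2g = 0.4197 m
Re = 2.51×10^6, ε/D = 1.13×10^-4 → f = 0.01296 (Swamee-Jain)
Major: h_f = f(L/D)·V²/2g = 0.01296·6055·0.4197 = 32.93 m
Minor: ΣK = 6.32; h_m = ΣK·V²/2g = 2.652 m
Total H_L = 32.93 + 2.652 = 35.59 m

H_L ≈ 35.6 m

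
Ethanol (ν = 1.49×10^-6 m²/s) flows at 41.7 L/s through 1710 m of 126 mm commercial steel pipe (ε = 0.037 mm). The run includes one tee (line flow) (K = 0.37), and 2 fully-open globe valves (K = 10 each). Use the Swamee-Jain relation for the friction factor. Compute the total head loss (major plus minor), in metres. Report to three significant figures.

V = 4Q/(πD²) = 3.344 m/s; V²/2g = 0.5700 m
Re = 2.83×10^5, ε/D = 2.94×10^-4 → f = 0.01711 (Swamee-Jain)
Major: h_f = f(L/D)·V²/2g = 0.01711·13571·0.5700 = 132.4 m
Minor: ΣK = 20.4; h_m = ΣK·V²/2g = 11.61 m
Total H_L = 132.4 + 11.61 = 144.0 m

H_L ≈ 144 m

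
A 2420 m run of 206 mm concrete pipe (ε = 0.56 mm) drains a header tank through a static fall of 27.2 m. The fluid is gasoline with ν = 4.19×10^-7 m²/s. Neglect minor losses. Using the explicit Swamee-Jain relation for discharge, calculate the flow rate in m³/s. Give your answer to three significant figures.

Q ≈ 0.0443 m³/s

Swamee-Jain (Type II): Q = -0.965·√(gD⁵h_f/L)·ln[ε/(3.7D) + √(3.17ν²L/(gD³h_f))]
√(gD⁵h_f/L) = √(9.81·0.206⁵·27.2/2420) = 0.006396
ε/(3.7D) = 7.35×10^-4; √(3.17ν²L/(gD³h_f)) = 2.40×10^-5
Q = -0.965·0.006396·ln(7.587×10^-4) = 0.04434 m³/s
Check: V = 1.33 m/s, Re = 6.54×10^5, f = 0.02577, h_f = 27.3 m ≈ 27.2 m ✓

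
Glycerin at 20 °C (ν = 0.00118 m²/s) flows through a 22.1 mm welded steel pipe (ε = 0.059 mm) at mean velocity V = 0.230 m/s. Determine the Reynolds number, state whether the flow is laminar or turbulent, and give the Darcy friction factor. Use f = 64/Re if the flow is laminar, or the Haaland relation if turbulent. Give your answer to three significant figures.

Re = VD/ν = 0.2300·0.0221/0.00118 = 4.31
Re < 2300 → laminar → f = 64/Re = 14.86

Re ≈ 4.31; laminar; f = 64/Re ≈ 14.9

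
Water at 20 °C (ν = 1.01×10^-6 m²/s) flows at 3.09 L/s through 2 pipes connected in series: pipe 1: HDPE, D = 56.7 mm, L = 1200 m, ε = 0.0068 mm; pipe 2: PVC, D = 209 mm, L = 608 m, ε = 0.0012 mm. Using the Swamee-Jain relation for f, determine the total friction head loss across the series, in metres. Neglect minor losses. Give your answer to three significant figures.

H ≈ 32.2 m

Pipe 1: V = 1.224 m/s, Re = 6.87×10^4, ε/D = 1.20×10^-4, f = 0.01992, h_1 = f(L/D)V²/2g = 32.19 m
Pipe 2: V = 0.09007 m/s, Re = 1.86×10^4, ε/D = 5.74×10^-6, f = 0.02629, h_2 = f(L/D)V²/2g = 0.03162 m
Series → Q common, losses add: H = Σh = 32.22 m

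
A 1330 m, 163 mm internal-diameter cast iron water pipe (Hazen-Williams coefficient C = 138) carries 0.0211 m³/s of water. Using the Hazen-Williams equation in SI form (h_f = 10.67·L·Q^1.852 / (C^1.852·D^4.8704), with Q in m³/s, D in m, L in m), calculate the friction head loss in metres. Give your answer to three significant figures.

h_f ≈ 8.37 m

h_f = 10.67·1330·0.0211^1.852 / (138^1.852·0.163^4.8704) = 8.366 m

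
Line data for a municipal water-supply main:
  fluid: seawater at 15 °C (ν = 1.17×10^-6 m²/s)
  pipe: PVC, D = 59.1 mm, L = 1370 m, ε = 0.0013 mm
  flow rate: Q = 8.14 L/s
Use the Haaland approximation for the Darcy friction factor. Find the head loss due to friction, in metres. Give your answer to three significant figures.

V = 4Q/(πD²) = 4·0.00814/(π·0.0591²) = 2.967 m/s
Re = VD/ν = 2.967·0.0591/1.17×10^-6 = 1.50×10^5 → turbulent
ε/D = 0.0013/59.1 = 2.20×10^-5
Haaland: f = 0.01652
h_f = f(L/D)V²/(2g) = 0.01652·(1370/0.0591)·2.967²/(2·9.81) = 171.9 m

h_f ≈ 172 m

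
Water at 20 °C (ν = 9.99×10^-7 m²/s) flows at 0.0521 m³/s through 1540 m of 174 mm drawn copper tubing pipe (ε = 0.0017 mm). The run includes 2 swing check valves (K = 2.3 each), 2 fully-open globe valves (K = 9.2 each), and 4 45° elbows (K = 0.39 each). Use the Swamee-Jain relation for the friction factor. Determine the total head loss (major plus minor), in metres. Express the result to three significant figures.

V = 4Q/(πD²) = 2.191 m/s; V²/2g = 0.2447 m
Re = 3.82×10^5, ε/D = 9.77×10^-6 → f = 0.01388 (Swamee-Jain)
Major: h_f = f(L/D)·V²/2g = 0.01388·8851·0.2447 = 30.06 m
Minor: ΣK = 24.6; h_m = ΣK·V²/2g = 6.009 m
Total H_L = 30.06 + 6.009 = 36.07 m

H_L ≈ 36.1 m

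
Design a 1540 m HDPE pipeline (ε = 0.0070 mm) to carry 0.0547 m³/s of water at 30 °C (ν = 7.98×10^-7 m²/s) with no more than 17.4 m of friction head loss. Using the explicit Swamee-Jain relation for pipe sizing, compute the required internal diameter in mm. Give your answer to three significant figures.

Swamee-Jain (Type III): D = 0.66·[ε^1.25·(LQ²/(gh_f))^4.75 + ν·Q^9.4·(L/(gh_f))^5.2]^0.04
LQ²/(gh_f) = 0.02699; L/(gh_f) = 9.022
Term 1 = ε^1.25·(…)^4.75 = 1.27×10^-14; Term 2 = ν·Q^9.4·(…)^5.2 = 1.02×10^-13
D = 0.66·(1.27×10^-14 + 1.02×10^-13)^0.04 = 0.2004 m = 200 mm
Check: V = 1.73 m/s, Re = 4.36×10^5, f = 0.01392, h_f = 16.4 m ≈ 17.4 m ✓

D ≈ 200 mm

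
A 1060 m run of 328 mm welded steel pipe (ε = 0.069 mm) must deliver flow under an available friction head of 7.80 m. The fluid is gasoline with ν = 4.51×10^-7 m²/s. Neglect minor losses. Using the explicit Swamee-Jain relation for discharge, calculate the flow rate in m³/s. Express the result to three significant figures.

Swamee-Jain (Type II): Q = -0.965·√(gD⁵h_f/L)·ln[ε/(3.7D) + √(3.17ν²L/(gD³h_f))]
√(gD⁵h_f/L) = √(9.81·0.328⁵·7.80/1060) = 0.01655
ε/(3.7D) = 5.69×10^-5; √(3.17ν²L/(gD³h_f)) = 1.59×10^-5
Q = -0.965·0.01655·ln(7.277×10^-5) = 0.1522 m³/s
Check: V = 1.80 m/s, Re = 1.31×10^6, f = 0.01468, h_f = 7.85 m ≈ 7.80 m ✓

Q ≈ 0.152 m³/s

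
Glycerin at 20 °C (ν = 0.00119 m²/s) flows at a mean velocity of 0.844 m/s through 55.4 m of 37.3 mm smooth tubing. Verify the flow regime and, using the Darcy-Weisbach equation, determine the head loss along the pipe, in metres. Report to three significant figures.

Re = VD/ν = 0.844·0.03730/0.00119 = 26.5 → laminar (Re < 2300)
f = 64/Re = 2.419
h_f = f(L/D)V²/(2g) = 2.419·(55.4/0.03730)·0.844²/(2·9.81) = 130.5 m

h_f ≈ 130 m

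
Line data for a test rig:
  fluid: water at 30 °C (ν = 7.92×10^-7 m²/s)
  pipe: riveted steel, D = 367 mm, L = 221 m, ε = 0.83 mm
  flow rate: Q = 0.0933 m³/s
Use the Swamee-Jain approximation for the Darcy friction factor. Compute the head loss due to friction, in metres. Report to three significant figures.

V = 4Q/(πD²) = 4·0.0933/(π·0.367²) = 0.8820 m/s
Re = VD/ν = 0.8820·0.367/7.92×10^-7 = 4.09×10^5 → turbulent
ε/D = 0.83/367 = 0.00226
Swamee-Jain: f = 0.02474
h_f = f(L/D)V²/(2g) = 0.02474·(221/0.367)·0.8820²/(2·9.81) = 0.5907 m

h_f ≈ 0.591 m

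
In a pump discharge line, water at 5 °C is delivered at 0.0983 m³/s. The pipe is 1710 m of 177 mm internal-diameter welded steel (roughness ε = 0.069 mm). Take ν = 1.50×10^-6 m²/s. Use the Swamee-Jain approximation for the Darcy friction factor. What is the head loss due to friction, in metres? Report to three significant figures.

V = 4Q/(πD²) = 4·0.0983/(π·0.177²) = 3.995 m/s
Re = VD/ν = 3.995·0.177/1.50×10^-6 = 4.71×10^5 → turbulent
ε/D = 0.069/177 = 3.90×10^-4
Swamee-Jain: f = 0.01711
h_f = f(L/D)V²/(2g) = 0.01711·(1710/0.177)·3.995²/(2·9.81) = 134.4 m

h_f ≈ 134 m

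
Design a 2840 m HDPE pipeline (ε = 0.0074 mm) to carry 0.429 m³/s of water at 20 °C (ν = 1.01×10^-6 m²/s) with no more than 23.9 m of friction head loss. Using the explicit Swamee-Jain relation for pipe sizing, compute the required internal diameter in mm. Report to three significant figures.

D ≈ 466 mm

Swamee-Jain (Type III): D = 0.66·[ε^1.25·(LQ²/(gh_f))^4.75 + ν·Q^9.4·(L/(gh_f))^5.2]^0.04
LQ²/(gh_f) = 2.229; L/(gh_f) = 12.11
Term 1 = ε^1.25·(…)^4.75 = 1.74×10^-5; Term 2 = ν·Q^9.4·(…)^5.2 = 1.52×10^-4
D = 0.66·(1.74×10^-5 + 1.52×10^-4)^0.04 = 0.4664 m = 466 mm
Check: V = 2.51 m/s, Re = 1.16×10^6, f = 0.01174, h_f = 23.0 m ≈ 23.9 m ✓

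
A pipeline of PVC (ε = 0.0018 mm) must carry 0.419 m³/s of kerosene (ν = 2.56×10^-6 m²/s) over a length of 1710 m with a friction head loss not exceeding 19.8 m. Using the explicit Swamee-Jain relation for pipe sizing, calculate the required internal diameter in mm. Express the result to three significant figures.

Swamee-Jain (Type III): D = 0.66·[ε^1.25·(LQ²/(gh_f))^4.75 + ν·Q^9.4·(L/(gh_f))^5.2]^0.04
LQ²/(gh_f) = 1.546; L/(gh_f) = 8.804
Term 1 = ε^1.25·(…)^4.75 = 5.22×10^-7; Term 2 = ν·Q^9.4·(…)^5.2 = 5.88×10^-5
D = 0.66·(5.22×10^-7 + 5.88×10^-5)^0.04 = 0.4472 m = 447 mm
Check: V = 2.67 m/s, Re = 4.66×10^5, f = 0.01332, h_f = 18.5 m ≈ 19.8 m ✓

D ≈ 447 mm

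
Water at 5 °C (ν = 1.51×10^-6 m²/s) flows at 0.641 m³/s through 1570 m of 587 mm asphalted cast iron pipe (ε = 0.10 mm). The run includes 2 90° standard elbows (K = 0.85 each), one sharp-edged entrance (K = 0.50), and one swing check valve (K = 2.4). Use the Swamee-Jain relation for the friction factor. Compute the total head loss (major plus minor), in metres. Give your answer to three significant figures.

H_L ≈ 12.4 m

V = 4Q/(πD²) = 2.369 m/s; V²/2g = 0.2859 m
Re = 9.21×10^5, ε/D = 1.70×10^-4 → f = 0.01451 (Swamee-Jain)
Major: h_f = f(L/D)·V²/2g = 0.01451·2675·0.2859 = 11.10 m
Minor: ΣK = 4.60; h_m = ΣK·V²/2g = 1.315 m
Total H_L = 11.10 + 1.315 = 12.41 m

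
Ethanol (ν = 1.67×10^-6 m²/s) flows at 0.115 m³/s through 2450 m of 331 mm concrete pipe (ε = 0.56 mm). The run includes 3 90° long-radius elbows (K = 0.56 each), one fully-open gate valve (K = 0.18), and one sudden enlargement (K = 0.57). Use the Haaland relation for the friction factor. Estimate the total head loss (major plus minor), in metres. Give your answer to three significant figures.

H_L ≈ 15.8 m

V = 4Q/(πD²) = 1.336 m/s; V²/2g = 0.09103 m
Re = 2.65×10^5, ε/D = 0.00169 → f = 0.02313 (Haaland)
Major: h_f = f(L/D)·V²/2g = 0.02313·7402·0.09103 = 15.58 m
Minor: ΣK = 2.43; h_m = ΣK·V²/2g = 0.2212 m
Total H_L = 15.58 + 0.2212 = 15.81 m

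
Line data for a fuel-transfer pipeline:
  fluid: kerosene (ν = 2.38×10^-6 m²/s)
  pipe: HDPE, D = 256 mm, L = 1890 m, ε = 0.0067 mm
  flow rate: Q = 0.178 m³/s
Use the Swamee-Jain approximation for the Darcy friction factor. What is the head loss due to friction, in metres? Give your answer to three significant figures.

V = 4Q/(πD²) = 4·0.178/(π·0.256²) = 3.458 m/s
Re = VD/ν = 3.458·0.256/2.38×10^-6 = 3.72×10^5 → turbulent
ε/D = 0.0067/256 = 2.62×10^-5
Swamee-Jain: f = 0.01415
h_f = f(L/D)V²/(2g) = 0.01415·(1890/0.256)·3.458²/(2·9.81) = 63.70 m

h_f ≈ 63.7 m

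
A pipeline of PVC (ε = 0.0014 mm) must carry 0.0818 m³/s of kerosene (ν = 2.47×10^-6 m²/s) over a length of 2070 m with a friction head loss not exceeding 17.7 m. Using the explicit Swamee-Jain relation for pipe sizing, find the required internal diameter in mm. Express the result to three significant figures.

Swamee-Jain (Type III): D = 0.66·[ε^1.25·(LQ²/(gh_f))^4.75 + ν·Q^9.4·(L/(gh_f))^5.2]^0.04
LQ²/(gh_f) = 0.07977; L/(gh_f) = 11.92
Term 1 = ε^1.25·(…)^4.75 = 2.93×10^-13; Term 2 = ν·Q^9.4·(…)^5.2 = 5.88×10^-11
D = 0.66·(2.93×10^-13 + 5.88×10^-11)^0.04 = 0.2573 m = 257 mm
Check: V = 1.57 m/s, Re = 1.64×10^5, f = 0.01620, h_f = 16.4 m ≈ 17.7 m ✓

D ≈ 257 mm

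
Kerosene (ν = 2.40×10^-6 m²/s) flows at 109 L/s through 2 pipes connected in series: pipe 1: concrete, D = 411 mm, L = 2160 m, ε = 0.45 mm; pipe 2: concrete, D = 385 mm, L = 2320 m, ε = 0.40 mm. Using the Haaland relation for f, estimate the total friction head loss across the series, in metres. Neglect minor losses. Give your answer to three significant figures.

H ≈ 9.70 m

Pipe 1: V = 0.8216 m/s, Re = 1.41×10^5, ε/D = 0.00109, f = 0.02172, h_1 = f(L/D)V²/2g = 3.928 m
Pipe 2: V = 0.9363 m/s, Re = 1.50×10^5, ε/D = 0.00104, f = 0.02143, h_2 = f(L/D)V²/2g = 5.769 m
Series → Q common, losses add: H = Σh = 9.697 m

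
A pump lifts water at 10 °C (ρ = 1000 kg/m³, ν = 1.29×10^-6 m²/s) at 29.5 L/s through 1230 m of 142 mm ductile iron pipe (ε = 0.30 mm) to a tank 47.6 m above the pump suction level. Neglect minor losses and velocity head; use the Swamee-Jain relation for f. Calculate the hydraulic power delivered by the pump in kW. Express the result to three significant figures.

P_hyd ≈ 24.8 kW

V = 4Q/(πD²) = 1.863 m/s; Re = 2.05×10^5; ε/D = 0.00211; f = 0.02478
h_f = f(L/D)V²/2g = 37.96 m
Total head H = z + h_f = 47.6 + 37.96 = 85.56 m
P_hyd = ρgQH = 1000·9.81·0.0295·85.56 = 24.76 kW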